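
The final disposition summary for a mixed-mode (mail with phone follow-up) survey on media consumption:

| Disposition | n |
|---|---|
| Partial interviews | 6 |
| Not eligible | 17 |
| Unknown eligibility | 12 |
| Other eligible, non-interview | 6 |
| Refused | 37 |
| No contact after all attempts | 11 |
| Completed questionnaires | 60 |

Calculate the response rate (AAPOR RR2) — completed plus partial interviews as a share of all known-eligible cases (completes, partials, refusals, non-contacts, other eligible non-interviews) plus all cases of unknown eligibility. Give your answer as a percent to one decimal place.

Num = 60 + 6 = 66
Denominator = 60 + 6 + 37 + 11 + 6 + 12 = 132
RR2 = 66 / 132 = 0.5000

50.0%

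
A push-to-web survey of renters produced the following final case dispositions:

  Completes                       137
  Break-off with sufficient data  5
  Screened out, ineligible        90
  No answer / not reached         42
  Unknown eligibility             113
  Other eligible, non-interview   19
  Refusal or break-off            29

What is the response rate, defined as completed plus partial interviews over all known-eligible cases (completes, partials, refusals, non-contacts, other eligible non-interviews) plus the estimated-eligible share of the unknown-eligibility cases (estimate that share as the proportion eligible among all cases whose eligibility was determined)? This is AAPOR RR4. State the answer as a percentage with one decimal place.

Top = 137 + 5 = 142
Determined eligible = 137 + 5 + 29 + 42 + 19 = 232
e = 232 / (232 + 90) = 232 / 322 = 0.7205
e × U = 0.7205 × 113 = 81.42
Base = 232 + 81.42 = 313.42
RR4 = 142 / 313.42 = 0.4531

45.3%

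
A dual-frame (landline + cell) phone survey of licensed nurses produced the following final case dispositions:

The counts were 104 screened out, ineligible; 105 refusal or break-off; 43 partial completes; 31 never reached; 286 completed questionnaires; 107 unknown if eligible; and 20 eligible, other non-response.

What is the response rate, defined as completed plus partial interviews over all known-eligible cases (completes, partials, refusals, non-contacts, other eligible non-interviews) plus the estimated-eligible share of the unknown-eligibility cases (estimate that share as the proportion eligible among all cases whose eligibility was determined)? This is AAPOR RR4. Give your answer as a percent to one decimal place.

57.4%

Numerator → 286 + 43 = 329
Determined eligible → 286 + 43 + 105 + 31 + 20 = 485
e = 485 / (485 + 104) = 485 / 589 = 0.8234
Estimated eligible among unknowns → 0.8234 × 107 = 88.10
Denom → 485 + 88.10 = 573.10
RR4 = 329 / 573.10 = 0.5741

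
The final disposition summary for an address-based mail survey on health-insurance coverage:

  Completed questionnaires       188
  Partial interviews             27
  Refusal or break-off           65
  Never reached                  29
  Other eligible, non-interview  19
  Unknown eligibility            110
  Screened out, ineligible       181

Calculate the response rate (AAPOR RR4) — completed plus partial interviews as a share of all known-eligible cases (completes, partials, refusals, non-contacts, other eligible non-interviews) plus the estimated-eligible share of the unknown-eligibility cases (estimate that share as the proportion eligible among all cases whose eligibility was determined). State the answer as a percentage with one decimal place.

Num: 188 + 27 = 215
Determined eligible: 188 + 27 + 65 + 29 + 19 = 328
e = 328 / (328 + 181) = 328 / 509 = 0.6444
e × U: 0.6444 × 110 = 70.88
Denominator: 328 + 70.88 = 398.88
RR4 = 215 / 398.88 = 0.5390

53.9%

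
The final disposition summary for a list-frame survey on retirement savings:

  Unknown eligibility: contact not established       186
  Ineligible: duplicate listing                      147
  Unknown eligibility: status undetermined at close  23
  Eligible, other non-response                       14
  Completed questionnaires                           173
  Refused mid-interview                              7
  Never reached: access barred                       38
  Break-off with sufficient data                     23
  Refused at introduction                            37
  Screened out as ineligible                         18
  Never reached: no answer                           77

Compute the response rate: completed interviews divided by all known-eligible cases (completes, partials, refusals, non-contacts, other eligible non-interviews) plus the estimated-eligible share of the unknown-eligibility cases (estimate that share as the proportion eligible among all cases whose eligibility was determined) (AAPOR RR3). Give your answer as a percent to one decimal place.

33.7%

Refusal or break-off = 37 + 7 = 44
No answer / not reached = 77 + 38 = 115
Unknown if eligible = 186 + 23 = 209
Out of scope = 18 + 147 = 165
Numerator → 173
Known eligible → 173 + 23 + 44 + 115 + 14 = 369
e = 369 / (369 + 165) = 369 / 534 = 0.6910
Eligible share of unknowns → 0.6910 × 209 = 144.42
Denominator → 369 + 144.42 = 513.42
RR3 = 173 / 513.42 = 0.3370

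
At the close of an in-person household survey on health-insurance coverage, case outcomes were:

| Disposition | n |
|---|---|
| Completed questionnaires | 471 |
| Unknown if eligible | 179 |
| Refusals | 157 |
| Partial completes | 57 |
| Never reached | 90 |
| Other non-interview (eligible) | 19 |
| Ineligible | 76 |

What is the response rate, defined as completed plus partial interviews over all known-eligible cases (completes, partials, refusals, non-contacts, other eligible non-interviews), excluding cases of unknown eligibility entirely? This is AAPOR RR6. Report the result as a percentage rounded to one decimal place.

66.5%

Num: 471 + 57 = 528
Base: 471 + 57 + 157 + 90 + 19 = 794
RR6 = 528 / 794 = 0.6650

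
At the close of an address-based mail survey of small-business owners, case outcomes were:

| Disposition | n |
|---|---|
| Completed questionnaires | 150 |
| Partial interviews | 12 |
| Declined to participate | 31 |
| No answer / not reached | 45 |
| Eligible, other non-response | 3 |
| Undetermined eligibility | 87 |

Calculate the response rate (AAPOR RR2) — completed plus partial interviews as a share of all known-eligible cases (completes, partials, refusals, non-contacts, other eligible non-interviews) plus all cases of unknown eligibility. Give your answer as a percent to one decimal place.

Num = 150 + 12 = 162
Denom = 150 + 12 + 31 + 45 + 3 + 87 = 328
RR2 = 162 / 328 = 0.4939

49.4%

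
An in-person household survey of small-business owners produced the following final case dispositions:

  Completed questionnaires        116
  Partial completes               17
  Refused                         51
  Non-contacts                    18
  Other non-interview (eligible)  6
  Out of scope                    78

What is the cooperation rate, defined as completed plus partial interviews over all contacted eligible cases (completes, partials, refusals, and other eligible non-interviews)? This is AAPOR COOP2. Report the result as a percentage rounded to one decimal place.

Num = 116 + 17 = 133
Base = 116 + 17 + 51 + 6 = 190
COOP2 = 133 / 190 = 0.7000

70.0%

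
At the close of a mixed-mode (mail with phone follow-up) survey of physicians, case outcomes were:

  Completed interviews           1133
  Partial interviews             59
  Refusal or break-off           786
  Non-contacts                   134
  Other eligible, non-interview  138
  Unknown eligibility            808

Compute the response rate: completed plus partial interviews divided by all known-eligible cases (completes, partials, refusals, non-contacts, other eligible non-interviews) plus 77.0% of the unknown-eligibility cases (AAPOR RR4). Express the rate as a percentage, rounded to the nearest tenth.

41.5%

Top → 1133 + 59 = 1192
Determined eligible → 1133 + 59 + 786 + 134 + 138 = 2250
Eligible share of unknowns → 0.7700 × 808 = 622.16
Base → 2250 + 622.16 = 2872.16
RR4 = 1192 / 2872.16 = 0.4150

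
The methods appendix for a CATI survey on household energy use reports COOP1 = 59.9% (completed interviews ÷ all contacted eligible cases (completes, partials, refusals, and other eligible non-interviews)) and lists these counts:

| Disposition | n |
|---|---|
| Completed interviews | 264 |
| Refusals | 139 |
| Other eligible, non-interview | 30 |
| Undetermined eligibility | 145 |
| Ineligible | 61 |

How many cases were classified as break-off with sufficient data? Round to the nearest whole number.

8

COOP1 = 264 / D = 0.599
D = 264 / 0.599 = 440.7
Remaining denominator categories sum to 433
break-off with sufficient data = 440.7 − 433 ≈ 8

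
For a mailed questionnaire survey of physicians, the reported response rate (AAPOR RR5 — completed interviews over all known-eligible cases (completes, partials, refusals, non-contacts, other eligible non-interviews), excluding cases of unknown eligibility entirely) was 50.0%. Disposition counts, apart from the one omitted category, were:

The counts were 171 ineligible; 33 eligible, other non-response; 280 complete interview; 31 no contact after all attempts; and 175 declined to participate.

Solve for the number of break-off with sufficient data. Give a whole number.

41

RR5 = 280 / D = 0.500
D = 280 / 0.500 = 560.0
Rest of base = 519
break-off with sufficient data = 560.0 − 519 ≈ 41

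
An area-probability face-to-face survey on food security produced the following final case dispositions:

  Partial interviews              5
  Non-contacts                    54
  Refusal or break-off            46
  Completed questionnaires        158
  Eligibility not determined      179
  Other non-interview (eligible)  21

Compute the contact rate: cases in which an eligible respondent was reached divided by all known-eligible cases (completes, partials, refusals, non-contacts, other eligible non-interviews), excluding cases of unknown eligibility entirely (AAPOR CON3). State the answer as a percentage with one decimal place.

81.0%

Num → 158 + 5 + 46 + 21 = 230
Base → 158 + 5 + 46 + 54 + 21 = 284
CON3 = 230 / 284 = 0.8099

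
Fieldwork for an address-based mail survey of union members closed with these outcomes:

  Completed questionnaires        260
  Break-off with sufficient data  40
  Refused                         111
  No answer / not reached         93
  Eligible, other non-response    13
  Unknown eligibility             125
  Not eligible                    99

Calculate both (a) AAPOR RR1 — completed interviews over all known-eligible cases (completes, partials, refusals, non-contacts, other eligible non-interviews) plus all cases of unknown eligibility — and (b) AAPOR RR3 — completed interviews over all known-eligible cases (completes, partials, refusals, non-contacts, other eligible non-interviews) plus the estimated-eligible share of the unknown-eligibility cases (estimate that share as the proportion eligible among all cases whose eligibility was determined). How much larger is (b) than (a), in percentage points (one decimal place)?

Numerator → 260
Base → 260 + 40 + 111 + 93 + 13 + 125 = 642
RR1 = 260 / 642 = 0.4050
Known eligible → 260 + 40 + 111 + 93 + 13 = 517
e = 517 / (517 + 99) = 517 / 616 = 0.8393
Estimated eligible among unknowns → 0.8393 × 125 = 104.91
Base → 517 + 104.91 = 621.91
RR3 = 260 / 621.91 = 0.4181
Difference = 41.81 − 40.50 = 1.31 percentage points

1.3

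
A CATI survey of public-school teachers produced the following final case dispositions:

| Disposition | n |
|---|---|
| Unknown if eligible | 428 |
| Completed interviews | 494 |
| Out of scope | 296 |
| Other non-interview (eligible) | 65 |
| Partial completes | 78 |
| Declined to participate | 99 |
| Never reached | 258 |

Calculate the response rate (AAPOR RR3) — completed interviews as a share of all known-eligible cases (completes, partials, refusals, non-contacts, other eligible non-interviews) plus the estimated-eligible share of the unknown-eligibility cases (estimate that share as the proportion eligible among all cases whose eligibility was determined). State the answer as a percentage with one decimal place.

37.3%

Numerator = 494
Determined eligible = 494 + 78 + 99 + 258 + 65 = 994
e = 994 / (994 + 296) = 994 / 1290 = 0.7705
Eligible share of unknowns = 0.7705 × 428 = 329.77
Base = 994 + 329.77 = 1323.77
RR3 = 494 / 1323.77 = 0.3732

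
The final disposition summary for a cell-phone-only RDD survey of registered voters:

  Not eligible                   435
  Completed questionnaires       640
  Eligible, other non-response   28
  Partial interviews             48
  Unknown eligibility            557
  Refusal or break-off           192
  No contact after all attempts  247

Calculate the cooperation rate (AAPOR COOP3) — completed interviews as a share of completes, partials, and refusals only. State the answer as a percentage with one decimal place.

72.7%

Top: 640
Base: 640 + 48 + 192 = 880
COOP3 = 640 / 880 = 0.7273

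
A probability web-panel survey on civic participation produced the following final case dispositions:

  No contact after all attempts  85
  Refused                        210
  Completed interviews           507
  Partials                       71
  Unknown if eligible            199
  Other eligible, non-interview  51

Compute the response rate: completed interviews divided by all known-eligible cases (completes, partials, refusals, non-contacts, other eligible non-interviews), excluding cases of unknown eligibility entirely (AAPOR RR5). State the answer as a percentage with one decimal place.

Num → 507
Denominator → 507 + 71 + 210 + 85 + 51 = 924
RR5 = 507 / 924 = 0.5487

54.9%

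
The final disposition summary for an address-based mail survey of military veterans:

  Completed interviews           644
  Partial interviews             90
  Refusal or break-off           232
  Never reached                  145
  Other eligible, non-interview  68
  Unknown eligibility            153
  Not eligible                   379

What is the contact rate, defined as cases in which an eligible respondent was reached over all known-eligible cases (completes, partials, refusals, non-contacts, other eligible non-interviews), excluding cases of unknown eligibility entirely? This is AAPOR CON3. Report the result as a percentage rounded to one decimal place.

Num: 644 + 90 + 232 + 68 = 1034
Denom: 644 + 90 + 232 + 145 + 68 = 1179
CON3 = 1034 / 1179 = 0.8770

87.7%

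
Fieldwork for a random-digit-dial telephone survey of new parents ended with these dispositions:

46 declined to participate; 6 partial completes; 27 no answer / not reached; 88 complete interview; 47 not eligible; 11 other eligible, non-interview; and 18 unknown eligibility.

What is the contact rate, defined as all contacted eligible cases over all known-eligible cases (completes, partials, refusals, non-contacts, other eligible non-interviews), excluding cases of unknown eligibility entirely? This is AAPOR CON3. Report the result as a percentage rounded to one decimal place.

Numerator: 88 + 6 + 46 + 11 = 151
Denom: 88 + 6 + 46 + 27 + 11 = 178
CON3 = 151 / 178 = 0.8483

84.8%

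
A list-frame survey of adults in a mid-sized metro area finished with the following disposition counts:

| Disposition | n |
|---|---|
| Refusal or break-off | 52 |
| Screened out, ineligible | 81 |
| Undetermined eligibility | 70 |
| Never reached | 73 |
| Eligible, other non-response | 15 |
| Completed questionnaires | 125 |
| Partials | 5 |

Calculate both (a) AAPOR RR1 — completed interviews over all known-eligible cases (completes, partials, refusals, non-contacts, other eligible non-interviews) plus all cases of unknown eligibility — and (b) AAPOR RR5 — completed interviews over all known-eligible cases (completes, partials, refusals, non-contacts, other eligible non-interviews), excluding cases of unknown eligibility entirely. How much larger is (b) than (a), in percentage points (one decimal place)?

Top = 125
Denom = 125 + 5 + 52 + 73 + 15 + 70 = 340
RR1 = 125 / 340 = 0.3676
Denom = 125 + 5 + 52 + 73 + 15 = 270
RR5 = 125 / 270 = 0.4630
Difference = 46.30 − 36.76 = 9.54 percentage points

9.5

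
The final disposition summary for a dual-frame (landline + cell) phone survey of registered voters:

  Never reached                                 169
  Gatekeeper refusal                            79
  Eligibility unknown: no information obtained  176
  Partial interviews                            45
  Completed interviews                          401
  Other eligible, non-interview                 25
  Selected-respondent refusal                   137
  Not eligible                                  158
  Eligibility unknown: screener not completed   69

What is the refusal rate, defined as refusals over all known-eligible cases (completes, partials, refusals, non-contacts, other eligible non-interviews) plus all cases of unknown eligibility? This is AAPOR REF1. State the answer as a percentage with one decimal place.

Refused = 79 + 137 = 216
Unknown eligibility = 69 + 176 = 245
Numerator: 216
Denom: 401 + 45 + 216 + 169 + 25 + 245 = 1101
REF1 = 216 / 1101 = 0.1962

19.6%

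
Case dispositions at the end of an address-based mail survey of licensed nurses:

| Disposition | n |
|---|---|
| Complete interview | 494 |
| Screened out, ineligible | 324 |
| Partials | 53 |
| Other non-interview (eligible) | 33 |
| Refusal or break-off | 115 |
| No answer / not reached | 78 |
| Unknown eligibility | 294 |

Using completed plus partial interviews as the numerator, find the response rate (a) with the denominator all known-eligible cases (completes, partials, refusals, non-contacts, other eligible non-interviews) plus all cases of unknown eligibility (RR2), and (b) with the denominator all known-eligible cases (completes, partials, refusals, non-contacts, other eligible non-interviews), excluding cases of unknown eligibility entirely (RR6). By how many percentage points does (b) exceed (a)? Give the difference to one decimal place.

Numerator → 494 + 53 = 547
Denominator → 494 + 53 + 115 + 78 + 33 + 294 = 1067
RR2 = 547 / 1067 = 0.5127
Denominator → 494 + 53 + 115 + 78 + 33 = 773
RR6 = 547 / 773 = 0.7076
Difference = 70.76 − 51.27 = 19.49 percentage points

19.5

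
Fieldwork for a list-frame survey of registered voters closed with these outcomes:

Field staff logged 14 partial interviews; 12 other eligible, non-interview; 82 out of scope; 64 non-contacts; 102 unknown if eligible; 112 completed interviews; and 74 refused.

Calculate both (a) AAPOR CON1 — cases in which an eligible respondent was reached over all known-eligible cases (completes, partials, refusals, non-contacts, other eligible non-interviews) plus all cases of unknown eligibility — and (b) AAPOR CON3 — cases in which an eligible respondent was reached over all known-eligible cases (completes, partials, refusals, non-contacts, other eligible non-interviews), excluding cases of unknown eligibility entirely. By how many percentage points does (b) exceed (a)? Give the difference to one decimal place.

Top: 112 + 14 + 74 + 12 = 212
Base: 112 + 14 + 74 + 64 + 12 + 102 = 378
CON1 = 212 / 378 = 0.5608
Base: 112 + 14 + 74 + 64 + 12 = 276
CON3 = 212 / 276 = 0.7681
Difference = 76.81 − 56.08 = 20.73 percentage points

20.7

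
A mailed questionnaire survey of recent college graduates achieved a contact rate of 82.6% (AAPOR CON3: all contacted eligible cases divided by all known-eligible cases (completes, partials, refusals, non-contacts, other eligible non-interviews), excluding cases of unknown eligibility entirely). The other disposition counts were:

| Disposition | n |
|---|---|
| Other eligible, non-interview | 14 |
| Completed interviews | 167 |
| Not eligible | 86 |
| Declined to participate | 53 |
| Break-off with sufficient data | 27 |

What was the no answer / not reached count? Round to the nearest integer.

Numerator → 167 + 27 + 53 + 14 = 261
CON3 = 261 / D = 0.826
D = 261 / 0.826 = 316.0
Remaining denominator categories sum to 261
no answer / not reached = 316.0 − 261 ≈ 55

55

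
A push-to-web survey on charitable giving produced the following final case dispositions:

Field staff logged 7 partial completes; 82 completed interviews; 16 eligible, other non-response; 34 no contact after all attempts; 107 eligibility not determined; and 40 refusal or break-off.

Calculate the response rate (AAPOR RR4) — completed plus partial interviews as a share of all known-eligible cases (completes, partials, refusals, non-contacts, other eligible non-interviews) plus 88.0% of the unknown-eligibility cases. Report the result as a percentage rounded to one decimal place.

32.6%

Top = 82 + 7 = 89
Known eligible = 82 + 7 + 40 + 34 + 16 = 179
Estimated eligible among unknowns = 0.8800 × 107 = 94.16
Denominator = 179 + 94.16 = 273.16
RR4 = 89 / 273.16 = 0.3258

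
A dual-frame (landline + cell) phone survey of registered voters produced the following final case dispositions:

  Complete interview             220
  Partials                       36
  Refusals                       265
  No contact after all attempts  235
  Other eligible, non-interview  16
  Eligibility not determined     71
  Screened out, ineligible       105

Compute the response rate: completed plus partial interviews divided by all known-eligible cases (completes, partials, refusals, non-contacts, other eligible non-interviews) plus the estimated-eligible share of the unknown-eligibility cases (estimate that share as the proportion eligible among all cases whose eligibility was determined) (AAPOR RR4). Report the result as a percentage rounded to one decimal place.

Num = 220 + 36 = 256
Determined eligible = 220 + 36 + 265 + 235 + 16 = 772
e = 772 / (772 + 105) = 772 / 877 = 0.8803
e × U = 0.8803 × 71 = 62.50
Denominator = 772 + 62.50 = 834.50
RR4 = 256 / 834.50 = 0.3068

30.7%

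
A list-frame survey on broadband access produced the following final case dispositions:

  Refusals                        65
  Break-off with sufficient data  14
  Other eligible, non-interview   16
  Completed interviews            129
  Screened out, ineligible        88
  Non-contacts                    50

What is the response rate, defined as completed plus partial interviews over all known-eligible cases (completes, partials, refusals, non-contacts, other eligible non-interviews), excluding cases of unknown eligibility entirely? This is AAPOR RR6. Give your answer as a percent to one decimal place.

Num: 129 + 14 = 143
Base: 129 + 14 + 65 + 50 + 16 = 274
RR6 = 143 / 274 = 0.5219

52.2%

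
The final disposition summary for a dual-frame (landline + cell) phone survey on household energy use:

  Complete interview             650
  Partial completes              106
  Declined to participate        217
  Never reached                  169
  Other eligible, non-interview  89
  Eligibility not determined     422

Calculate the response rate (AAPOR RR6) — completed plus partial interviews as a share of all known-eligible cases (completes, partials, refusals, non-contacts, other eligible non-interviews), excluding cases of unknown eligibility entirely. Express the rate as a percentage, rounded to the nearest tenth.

61.4%

Top = 650 + 106 = 756
Base = 650 + 106 + 217 + 169 + 89 = 1231
RR6 = 756 / 1231 = 0.6141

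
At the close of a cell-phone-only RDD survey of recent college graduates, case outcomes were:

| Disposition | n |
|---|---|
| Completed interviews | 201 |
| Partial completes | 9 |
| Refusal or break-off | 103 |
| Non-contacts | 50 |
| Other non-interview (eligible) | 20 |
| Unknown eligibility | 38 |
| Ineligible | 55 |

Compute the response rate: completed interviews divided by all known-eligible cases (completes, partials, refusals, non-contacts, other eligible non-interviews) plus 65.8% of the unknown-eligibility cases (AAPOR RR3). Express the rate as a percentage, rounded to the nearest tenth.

49.3%

Top → 201
Known eligible → 201 + 9 + 103 + 50 + 20 = 383
e × U → 0.6580 × 38 = 25.00
Denom → 383 + 25.00 = 408.00
RR3 = 201 / 408.00 = 0.4926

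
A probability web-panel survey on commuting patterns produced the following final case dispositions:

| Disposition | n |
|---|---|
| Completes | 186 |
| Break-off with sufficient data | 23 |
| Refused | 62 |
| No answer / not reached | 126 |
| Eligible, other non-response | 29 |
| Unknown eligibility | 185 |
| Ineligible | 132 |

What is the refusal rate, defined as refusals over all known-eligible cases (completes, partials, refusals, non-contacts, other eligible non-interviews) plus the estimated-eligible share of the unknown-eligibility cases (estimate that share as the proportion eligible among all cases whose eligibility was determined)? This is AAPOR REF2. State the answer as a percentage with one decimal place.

10.9%

Numerator = 62
Determined eligible = 186 + 23 + 62 + 126 + 29 = 426
e = 426 / (426 + 132) = 426 / 558 = 0.7634
e × U = 0.7634 × 185 = 141.23
Base = 426 + 141.23 = 567.23
REF2 = 62 / 567.23 = 0.1093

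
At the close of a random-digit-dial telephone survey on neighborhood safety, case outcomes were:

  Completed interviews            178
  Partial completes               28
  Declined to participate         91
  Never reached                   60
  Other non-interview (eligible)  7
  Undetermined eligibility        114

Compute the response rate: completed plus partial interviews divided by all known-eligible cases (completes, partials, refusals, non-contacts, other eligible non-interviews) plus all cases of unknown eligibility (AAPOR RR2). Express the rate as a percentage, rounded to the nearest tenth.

Numerator: 178 + 28 = 206
Base: 178 + 28 + 91 + 60 + 7 + 114 = 478
RR2 = 206 / 478 = 0.4310

43.1%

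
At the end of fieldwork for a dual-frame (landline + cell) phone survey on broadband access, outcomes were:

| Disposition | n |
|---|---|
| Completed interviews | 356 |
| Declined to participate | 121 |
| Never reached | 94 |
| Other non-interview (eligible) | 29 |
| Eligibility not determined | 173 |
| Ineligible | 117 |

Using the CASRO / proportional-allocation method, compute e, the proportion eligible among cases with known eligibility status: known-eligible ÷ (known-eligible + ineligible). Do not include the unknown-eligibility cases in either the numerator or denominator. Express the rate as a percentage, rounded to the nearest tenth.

83.7%

Determined eligible = 356 + 121 + 94 + 29 = 600
e = 600 / (600 + 117) = 600 / 717 = 0.8368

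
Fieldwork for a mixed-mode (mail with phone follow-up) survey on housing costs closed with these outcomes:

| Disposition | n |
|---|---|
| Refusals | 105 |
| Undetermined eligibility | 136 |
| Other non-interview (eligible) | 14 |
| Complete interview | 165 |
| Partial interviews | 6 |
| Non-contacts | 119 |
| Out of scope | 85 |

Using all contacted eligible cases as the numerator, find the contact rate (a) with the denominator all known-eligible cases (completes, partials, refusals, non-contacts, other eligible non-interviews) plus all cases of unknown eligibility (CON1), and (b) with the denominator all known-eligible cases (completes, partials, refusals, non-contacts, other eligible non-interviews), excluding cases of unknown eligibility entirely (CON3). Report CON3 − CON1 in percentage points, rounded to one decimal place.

Numerator → 165 + 6 + 105 + 14 = 290
Base → 165 + 6 + 105 + 119 + 14 + 136 = 545
CON1 = 290 / 545 = 0.5321
Base → 165 + 6 + 105 + 119 + 14 = 409
CON3 = 290 / 409 = 0.7090
Difference = 70.90 − 53.21 = 17.69 percentage points

17.7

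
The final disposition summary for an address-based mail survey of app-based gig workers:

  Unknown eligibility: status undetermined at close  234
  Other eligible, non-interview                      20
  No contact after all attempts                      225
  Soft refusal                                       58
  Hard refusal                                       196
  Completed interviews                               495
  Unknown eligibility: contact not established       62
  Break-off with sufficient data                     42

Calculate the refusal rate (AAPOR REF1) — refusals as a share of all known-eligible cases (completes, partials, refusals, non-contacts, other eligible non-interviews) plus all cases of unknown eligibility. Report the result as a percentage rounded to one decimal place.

19.1%

Refused = 196 + 58 = 254
Unknown eligibility = 62 + 234 = 296
Numerator: 254
Base: 495 + 42 + 254 + 225 + 20 + 296 = 1332
REF1 = 254 / 1332 = 0.1907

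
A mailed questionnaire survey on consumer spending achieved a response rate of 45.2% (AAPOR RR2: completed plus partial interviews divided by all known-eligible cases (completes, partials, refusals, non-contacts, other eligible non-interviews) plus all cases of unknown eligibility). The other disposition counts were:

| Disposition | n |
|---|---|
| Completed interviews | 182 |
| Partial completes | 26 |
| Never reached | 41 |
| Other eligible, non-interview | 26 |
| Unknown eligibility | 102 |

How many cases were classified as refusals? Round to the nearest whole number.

Numerator → 182 + 26 = 208
RR2 = 208 / D = 0.452
D = 208 / 0.452 = 460.2
Rest of base = 377
refusals = 460.2 − 377 ≈ 83

83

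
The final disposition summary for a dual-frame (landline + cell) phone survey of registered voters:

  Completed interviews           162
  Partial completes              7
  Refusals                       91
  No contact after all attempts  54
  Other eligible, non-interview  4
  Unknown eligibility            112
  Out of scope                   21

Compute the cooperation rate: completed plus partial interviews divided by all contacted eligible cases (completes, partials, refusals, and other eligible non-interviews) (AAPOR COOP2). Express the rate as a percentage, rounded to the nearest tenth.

64.0%

Num: 162 + 7 = 169
Denominator: 162 + 7 + 91 + 4 = 264
COOP2 = 169 / 264 = 0.6402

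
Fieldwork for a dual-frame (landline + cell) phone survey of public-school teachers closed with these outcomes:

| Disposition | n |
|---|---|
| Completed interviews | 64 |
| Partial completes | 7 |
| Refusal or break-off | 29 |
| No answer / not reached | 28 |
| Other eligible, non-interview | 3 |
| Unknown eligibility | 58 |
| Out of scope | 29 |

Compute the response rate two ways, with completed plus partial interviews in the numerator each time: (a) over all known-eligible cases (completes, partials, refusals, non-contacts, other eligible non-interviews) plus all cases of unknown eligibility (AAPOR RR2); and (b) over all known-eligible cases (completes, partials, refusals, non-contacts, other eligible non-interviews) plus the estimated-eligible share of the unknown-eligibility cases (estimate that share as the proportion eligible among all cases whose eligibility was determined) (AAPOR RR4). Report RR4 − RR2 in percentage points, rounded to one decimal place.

Numerator → 64 + 7 = 71
Denom → 64 + 7 + 29 + 28 + 3 + 58 = 189
RR2 = 71 / 189 = 0.3757
Known eligible → 64 + 7 + 29 + 28 + 3 = 131
e = 131 / (131 + 29) = 131 / 160 = 0.8187
Estimated eligible among unknowns → 0.8187 × 58 = 47.48
Denom → 131 + 47.48 = 178.48
RR4 = 71 / 178.48 = 0.3978
Difference = 39.78 − 37.57 = 2.21 percentage points

2.2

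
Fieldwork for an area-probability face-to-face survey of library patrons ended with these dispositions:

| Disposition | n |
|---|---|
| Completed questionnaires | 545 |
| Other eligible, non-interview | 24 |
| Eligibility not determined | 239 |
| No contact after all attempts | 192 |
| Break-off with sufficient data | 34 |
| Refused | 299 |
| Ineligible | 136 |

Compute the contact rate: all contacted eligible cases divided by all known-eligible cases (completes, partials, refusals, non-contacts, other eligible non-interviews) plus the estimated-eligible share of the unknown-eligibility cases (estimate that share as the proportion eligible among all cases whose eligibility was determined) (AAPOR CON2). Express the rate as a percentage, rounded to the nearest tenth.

69.0%

Top → 545 + 34 + 299 + 24 = 902
Determined eligible → 545 + 34 + 299 + 192 + 24 = 1094
e = 1094 / (1094 + 136) = 1094 / 1230 = 0.8894
Estimated eligible among unknowns → 0.8894 × 239 = 212.57
Denominator → 1094 + 212.57 = 1306.57
CON2 = 902 / 1306.57 = 0.6904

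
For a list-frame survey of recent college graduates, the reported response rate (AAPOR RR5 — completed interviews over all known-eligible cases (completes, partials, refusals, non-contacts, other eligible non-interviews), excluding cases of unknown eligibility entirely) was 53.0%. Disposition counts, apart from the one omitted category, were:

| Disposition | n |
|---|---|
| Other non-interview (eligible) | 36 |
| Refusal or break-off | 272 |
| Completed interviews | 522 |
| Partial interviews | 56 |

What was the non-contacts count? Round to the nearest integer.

99

RR5 = 522 / D = 0.530
D = 522 / 0.530 = 984.9
Other denominator terms total 886
non-contacts = 984.9 − 886 ≈ 99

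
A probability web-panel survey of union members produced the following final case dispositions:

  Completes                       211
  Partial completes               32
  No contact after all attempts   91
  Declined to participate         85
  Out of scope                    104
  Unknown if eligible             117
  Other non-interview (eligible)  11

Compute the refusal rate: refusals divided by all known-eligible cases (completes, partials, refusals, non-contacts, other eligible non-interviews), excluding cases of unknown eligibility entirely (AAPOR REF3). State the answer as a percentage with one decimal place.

19.8%

Num = 85
Denom = 211 + 32 + 85 + 91 + 11 = 430
REF3 = 85 / 430 = 0.1977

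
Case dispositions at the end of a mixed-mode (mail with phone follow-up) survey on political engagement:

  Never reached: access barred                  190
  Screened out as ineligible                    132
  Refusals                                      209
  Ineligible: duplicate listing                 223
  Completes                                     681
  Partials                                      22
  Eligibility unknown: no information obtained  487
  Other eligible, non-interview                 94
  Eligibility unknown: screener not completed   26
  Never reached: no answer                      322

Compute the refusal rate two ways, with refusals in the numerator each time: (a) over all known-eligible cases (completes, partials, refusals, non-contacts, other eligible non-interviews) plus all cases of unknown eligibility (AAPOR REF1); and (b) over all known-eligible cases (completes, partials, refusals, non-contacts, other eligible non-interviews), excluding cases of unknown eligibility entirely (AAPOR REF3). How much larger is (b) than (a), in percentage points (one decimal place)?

Non-contacts = 322 + 190 = 512
Unknown eligibility = 26 + 487 = 513
Out of scope = 132 + 223 = 355
Top: 209
Denominator: 681 + 22 + 209 + 512 + 94 + 513 = 2031
REF1 = 209 / 2031 = 0.1029
Denominator: 681 + 22 + 209 + 512 + 94 = 1518
REF3 = 209 / 1518 = 0.1377
Difference = 13.77 − 10.29 = 3.48 percentage points

3.5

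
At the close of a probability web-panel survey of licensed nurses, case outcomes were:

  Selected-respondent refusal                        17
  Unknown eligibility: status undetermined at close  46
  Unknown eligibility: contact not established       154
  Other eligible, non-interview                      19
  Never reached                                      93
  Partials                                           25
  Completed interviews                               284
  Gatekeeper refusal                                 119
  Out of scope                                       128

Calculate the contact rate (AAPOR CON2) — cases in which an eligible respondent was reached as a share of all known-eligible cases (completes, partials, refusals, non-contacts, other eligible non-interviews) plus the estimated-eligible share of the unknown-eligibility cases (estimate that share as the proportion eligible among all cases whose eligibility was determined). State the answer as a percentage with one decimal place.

Refusal or break-off = 119 + 17 = 136
Eligibility not determined = 154 + 46 = 200
Numerator → 284 + 25 + 136 + 19 = 464
Determined eligible → 284 + 25 + 136 + 93 + 19 = 557
e = 557 / (557 + 128) = 557 / 685 = 0.8131
Eligible share of unknowns → 0.8131 × 200 = 162.62
Base → 557 + 162.62 = 719.62
CON2 = 464 / 719.62 = 0.6448

64.5%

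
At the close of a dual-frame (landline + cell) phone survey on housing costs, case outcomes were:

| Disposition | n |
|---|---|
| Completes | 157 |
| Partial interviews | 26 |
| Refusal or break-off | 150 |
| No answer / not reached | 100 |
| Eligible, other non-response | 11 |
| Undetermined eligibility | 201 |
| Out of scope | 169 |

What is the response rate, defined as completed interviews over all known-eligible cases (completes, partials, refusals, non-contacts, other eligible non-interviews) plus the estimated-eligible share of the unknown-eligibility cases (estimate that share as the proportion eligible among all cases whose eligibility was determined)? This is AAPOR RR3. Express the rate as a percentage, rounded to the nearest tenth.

Numerator: 157
Eligible (known): 157 + 26 + 150 + 100 + 11 = 444
e = 444 / (444 + 169) = 444 / 613 = 0.7243
e × U: 0.7243 × 201 = 145.58
Denom: 444 + 145.58 = 589.58
RR3 = 157 / 589.58 = 0.2663

26.6%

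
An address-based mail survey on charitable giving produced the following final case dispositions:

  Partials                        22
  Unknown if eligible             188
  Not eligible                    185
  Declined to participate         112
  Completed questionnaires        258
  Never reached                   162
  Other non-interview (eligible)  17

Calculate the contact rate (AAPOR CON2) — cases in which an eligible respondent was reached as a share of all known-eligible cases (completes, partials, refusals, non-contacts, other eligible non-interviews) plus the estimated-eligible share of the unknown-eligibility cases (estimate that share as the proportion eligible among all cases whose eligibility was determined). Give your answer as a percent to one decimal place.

Top: 258 + 22 + 112 + 17 = 409
Known eligible: 258 + 22 + 112 + 162 + 17 = 571
e = 571 / (571 + 185) = 571 / 756 = 0.7553
e × U: 0.7553 × 188 = 142.00
Denom: 571 + 142.00 = 713.00
CON2 = 409 / 713.00 = 0.5736

57.4%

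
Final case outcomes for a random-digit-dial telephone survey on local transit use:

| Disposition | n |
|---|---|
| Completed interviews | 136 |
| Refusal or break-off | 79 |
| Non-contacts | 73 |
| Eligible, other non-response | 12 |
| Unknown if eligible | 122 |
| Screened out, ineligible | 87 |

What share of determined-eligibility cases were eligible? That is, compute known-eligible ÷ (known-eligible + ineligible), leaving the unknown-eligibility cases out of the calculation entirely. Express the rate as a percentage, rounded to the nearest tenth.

77.5%

Eligible (known) = 136 + 79 + 73 + 12 = 300
e = 300 / (300 + 87) = 300 / 387 = 0.7752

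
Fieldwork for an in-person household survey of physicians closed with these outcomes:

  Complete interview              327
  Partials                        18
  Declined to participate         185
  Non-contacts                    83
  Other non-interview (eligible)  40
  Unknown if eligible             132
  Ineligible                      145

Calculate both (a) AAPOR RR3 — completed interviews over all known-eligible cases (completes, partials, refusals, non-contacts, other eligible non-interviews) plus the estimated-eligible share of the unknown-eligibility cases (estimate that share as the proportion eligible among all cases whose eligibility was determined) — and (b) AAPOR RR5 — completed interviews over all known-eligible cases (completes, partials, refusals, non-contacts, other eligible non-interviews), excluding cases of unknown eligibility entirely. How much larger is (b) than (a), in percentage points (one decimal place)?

7.1

Numerator → 327
Eligible (known) → 327 + 18 + 185 + 83 + 40 = 653
e = 653 / (653 + 145) = 653 / 798 = 0.8183
Estimated eligible among unknowns → 0.8183 × 132 = 108.02
Base → 653 + 108.02 = 761.02
RR3 = 327 / 761.02 = 0.4297
Base → 327 + 18 + 185 + 83 + 40 = 653
RR5 = 327 / 653 = 0.5008
Difference = 50.08 − 42.97 = 7.11 percentage points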